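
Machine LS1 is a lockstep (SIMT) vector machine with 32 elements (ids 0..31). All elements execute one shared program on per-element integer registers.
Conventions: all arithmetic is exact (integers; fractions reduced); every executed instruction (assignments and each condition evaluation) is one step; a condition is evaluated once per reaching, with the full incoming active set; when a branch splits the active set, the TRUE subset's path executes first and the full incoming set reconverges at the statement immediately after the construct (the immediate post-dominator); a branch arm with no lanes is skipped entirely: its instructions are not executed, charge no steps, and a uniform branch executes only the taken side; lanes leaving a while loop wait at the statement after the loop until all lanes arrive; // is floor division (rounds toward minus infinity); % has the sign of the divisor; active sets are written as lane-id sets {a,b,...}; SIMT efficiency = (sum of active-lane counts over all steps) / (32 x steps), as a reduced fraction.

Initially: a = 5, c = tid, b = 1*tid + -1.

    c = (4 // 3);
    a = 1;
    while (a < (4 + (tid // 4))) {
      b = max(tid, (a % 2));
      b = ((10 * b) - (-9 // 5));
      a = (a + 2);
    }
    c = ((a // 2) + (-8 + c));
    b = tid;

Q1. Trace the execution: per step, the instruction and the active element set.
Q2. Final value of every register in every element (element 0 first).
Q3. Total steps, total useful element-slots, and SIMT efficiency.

step 0: c <- (4 // 3)                {0,1,2,3,4,5,6,7,8,9,10,11,12,13,14,15,16,17,18,19,20,21,22,23,24,25,26,27,28,29,30,31}
step 1: a <- 1                       {0,1,2,3,4,5,6,7,8,9,10,11,12,13,14,15,16,17,18,19,20,21,22,23,24,25,26,27,28,29,30,31}
step 2: eval (a < (4 + (tid // 4)))  {0,1,2,3,4,5,6,7,8,9,10,11,12,13,14,15,16,17,18,19,20,21,22,23,24,25,26,27,28,29,30,31}
step 3: b <- max(tid, (a % 2))       {0,1,2,3,4,5,6,7,8,9,10,11,12,13,14,15,16,17,18,19,20,21,22,23,24,25,26,27,28,29,30,31}
step 4: b <- ((10 * b) - (-9 // 5))  {0,1,2,3,4,5,6,7,8,9,10,11,12,13,14,15,16,17,18,19,20,21,22,23,24,25,26,27,28,29,30,31}
step 5: a <- (a + 2)                 {0,1,2,3,4,5,6,7,8,9,10,11,12,13,14,15,16,17,18,19,20,21,22,23,24,25,26,27,28,29,30,31}
step 6: eval (a < (4 + (tid // 4)))  {0,1,2,3,4,5,6,7,8,9,10,11,12,13,14,15,16,17,18,19,20,21,22,23,24,25,26,27,28,29,30,31}
step 7: b <- max(tid, (a % 2))       {0,1,2,3,4,5,6,7,8,9,10,11,12,13,14,15,16,17,18,19,20,21,22,23,24,25,26,27,28,29,30,31}
step 8: b <- ((10 * b) - (-9 // 5))  {0,1,2,3,4,5,6,7,8,9,10,11,12,13,14,15,16,17,18,19,20,21,22,23,24,25,26,27,28,29,30,31}
step 9: a <- (a + 2)                 {0,1,2,3,4,5,6,7,8,9,10,11,12,13,14,15,16,17,18,19,20,21,22,23,24,25,26,27,28,29,30,31}
step 10: eval (a < (4 + (tid // 4)))  {0,1,2,3,4,5,6,7,8,9,10,11,12,13,14,15,16,17,18,19,20,21,22,23,24,25,26,27,28,29,30,31}
step 11: b <- max(tid, (a % 2))       {8,9,10,11,12,13,14,15,16,17,18,19,20,21,22,23,24,25,26,27,28,29,30,31}
step 12: b <- ((10 * b) - (-9 // 5))  {8,9,10,11,12,13,14,15,16,17,18,19,20,21,22,23,24,25,26,27,28,29,30,31}
step 13: a <- (a + 2)                 {8,9,10,11,12,13,14,15,16,17,18,19,20,21,22,23,24,25,26,27,28,29,30,31}
step 14: eval (a < (4 + (tid // 4)))  {8,9,10,11,12,13,14,15,16,17,18,19,20,21,22,23,24,25,26,27,28,29,30,31}
step 15: b <- max(tid, (a % 2))       {16,17,18,19,20,21,22,23,24,25,26,27,28,29,30,31}
step 16: b <- ((10 * b) - (-9 // 5))  {16,17,18,19,20,21,22,23,24,25,26,27,28,29,30,31}
step 17: a <- (a + 2)                 {16,17,18,19,20,21,22,23,24,25,26,27,28,29,30,31}
step 18: eval (a < (4 + (tid // 4)))  {16,17,18,19,20,21,22,23,24,25,26,27,28,29,30,31}
step 19: b <- max(tid, (a % 2))       {24,25,26,27,28,29,30,31}
step 20: b <- ((10 * b) - (-9 // 5))  {24,25,26,27,28,29,30,31}
step 21: a <- (a + 2)                 {24,25,26,27,28,29,30,31}
step 22: eval (a < (4 + (tid // 4)))  {24,25,26,27,28,29,30,31}
step 23: c <- ((a // 2) + (-8 + c))   {0,1,2,3,4,5,6,7,8,9,10,11,12,13,14,15,16,17,18,19,20,21,22,23,24,25,26,27,28,29,30,31}
step 24: b <- tid                     {0,1,2,3,4,5,6,7,8,9,10,11,12,13,14,15,16,17,18,19,20,21,22,23,24,25,26,27,28,29,30,31}

Answer: 25 steps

a: 5,5,5,5,5,5,5,5,7,7,7,7,7,7,7,7,9,9,9,9,9,9,9,9,11,11,11,11,11,11,11,11
c: -5,-5,-5,-5,-5,-5,-5,-5,-4,-4,-4,-4,-4,-4,-4,-4,-3,-3,-3,-3,-3,-3,-3,-3,-2,-2,-2,-2,-2,-2,-2,-2
b: 0,1,2,3,4,5,6,7,8,9,10,11,12,13,14,15,16,17,18,19,20,21,22,23,24,25,26,27,28,29,30,31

steps = 25; useful = 608; efficiency = 608/800 = 19/25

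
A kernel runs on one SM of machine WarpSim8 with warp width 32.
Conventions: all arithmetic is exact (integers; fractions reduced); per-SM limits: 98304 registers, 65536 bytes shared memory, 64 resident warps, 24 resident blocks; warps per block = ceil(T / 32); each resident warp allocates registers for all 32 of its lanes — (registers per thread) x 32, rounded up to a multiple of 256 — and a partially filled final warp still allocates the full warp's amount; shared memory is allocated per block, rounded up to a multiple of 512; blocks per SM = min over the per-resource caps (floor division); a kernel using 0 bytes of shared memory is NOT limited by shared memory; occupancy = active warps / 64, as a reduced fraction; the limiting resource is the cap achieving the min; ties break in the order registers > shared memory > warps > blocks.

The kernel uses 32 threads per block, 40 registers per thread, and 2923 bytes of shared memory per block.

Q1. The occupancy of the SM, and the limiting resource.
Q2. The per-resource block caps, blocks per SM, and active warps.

Answer: occupancy 21/64, limited by shared memory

registers: 76 blocks
shared memory: 21 blocks
warps: 64 blocks
blocks: 24 blocks

Answer: 21 blocks, 21 active warps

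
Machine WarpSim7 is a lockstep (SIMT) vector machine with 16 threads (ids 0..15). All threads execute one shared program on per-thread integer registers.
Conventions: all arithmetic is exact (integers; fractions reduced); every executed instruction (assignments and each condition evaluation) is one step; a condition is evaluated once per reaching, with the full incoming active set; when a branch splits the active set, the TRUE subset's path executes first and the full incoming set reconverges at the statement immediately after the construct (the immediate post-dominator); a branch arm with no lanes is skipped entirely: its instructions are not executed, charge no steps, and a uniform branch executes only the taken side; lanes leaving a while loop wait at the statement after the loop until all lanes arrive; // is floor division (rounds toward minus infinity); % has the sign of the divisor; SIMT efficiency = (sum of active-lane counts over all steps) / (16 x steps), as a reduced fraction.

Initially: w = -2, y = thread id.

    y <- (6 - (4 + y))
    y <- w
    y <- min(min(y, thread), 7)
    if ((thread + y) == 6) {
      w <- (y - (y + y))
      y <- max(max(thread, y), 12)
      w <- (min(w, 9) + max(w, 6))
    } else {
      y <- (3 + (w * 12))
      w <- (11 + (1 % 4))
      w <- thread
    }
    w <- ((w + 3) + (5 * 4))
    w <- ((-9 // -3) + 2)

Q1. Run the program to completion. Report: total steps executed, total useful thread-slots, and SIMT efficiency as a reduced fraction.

Answer: 12 steps, 144 useful, 3/4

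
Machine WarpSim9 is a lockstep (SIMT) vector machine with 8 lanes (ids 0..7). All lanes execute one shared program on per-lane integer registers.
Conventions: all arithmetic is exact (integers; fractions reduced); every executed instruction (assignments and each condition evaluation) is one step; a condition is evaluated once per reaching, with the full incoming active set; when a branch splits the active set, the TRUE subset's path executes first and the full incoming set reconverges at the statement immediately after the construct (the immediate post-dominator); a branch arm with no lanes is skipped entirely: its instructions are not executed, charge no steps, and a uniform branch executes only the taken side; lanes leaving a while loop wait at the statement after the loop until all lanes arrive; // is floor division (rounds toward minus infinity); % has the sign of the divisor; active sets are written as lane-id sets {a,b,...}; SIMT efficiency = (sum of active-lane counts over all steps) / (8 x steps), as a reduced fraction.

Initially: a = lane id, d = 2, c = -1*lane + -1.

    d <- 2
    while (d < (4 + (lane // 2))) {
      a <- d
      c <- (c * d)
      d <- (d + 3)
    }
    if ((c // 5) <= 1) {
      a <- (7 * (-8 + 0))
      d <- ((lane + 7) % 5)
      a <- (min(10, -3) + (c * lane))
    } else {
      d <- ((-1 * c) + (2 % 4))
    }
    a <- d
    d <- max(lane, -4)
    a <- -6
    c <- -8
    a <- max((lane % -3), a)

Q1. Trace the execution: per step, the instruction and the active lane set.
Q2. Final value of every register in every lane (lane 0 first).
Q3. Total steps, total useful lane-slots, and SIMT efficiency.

step 0: d <- 2                       {0,1,2,3,4,5,6,7}
step 1: eval (d < (4 + (lane // 2))) {0,1,2,3,4,5,6,7}
step 2: a <- d                       {0,1,2,3,4,5,6,7}
step 3: c <- (c * d)                 {0,1,2,3,4,5,6,7}
step 4: d <- (d + 3)                 {0,1,2,3,4,5,6,7}
step 5: eval (d < (4 + (lane // 2))) {0,1,2,3,4,5,6,7}
step 6: a <- d                       {4,5,6,7}
step 7: c <- (c * d)                 {4,5,6,7}
step 8: d <- (d + 3)                 {4,5,6,7}
step 9: eval (d < (4 + (lane // 2))) {4,5,6,7}
step 10: eval ((c // 5) <= 1)         {0,1,2,3,4,5,6,7}
step 11: a <- (7 * (-8 + 0))          {0,1,2,3,4,5,6,7}
step 12: d <- ((lane + 7) % 5)        {0,1,2,3,4,5,6,7}
step 13: a <- (min(10, -3) + (c * lane)) {0,1,2,3,4,5,6,7}
step 14: a <- d                       {0,1,2,3,4,5,6,7}
step 15: d <- max(lane, -4)           {0,1,2,3,4,5,6,7}
step 16: a <- -6                      {0,1,2,3,4,5,6,7}
step 17: c <- -8                      {0,1,2,3,4,5,6,7}
step 18: a <- max((lane % -3), a)     {0,1,2,3,4,5,6,7}

Answer: 19 steps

a: 0,-2,-1,0,-2,-1,0,-2
d: 0,1,2,3,4,5,6,7
c: -8,-8,-8,-8,-8,-8,-8,-8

steps = 19; useful = 136; efficiency = 136/152 = 17/19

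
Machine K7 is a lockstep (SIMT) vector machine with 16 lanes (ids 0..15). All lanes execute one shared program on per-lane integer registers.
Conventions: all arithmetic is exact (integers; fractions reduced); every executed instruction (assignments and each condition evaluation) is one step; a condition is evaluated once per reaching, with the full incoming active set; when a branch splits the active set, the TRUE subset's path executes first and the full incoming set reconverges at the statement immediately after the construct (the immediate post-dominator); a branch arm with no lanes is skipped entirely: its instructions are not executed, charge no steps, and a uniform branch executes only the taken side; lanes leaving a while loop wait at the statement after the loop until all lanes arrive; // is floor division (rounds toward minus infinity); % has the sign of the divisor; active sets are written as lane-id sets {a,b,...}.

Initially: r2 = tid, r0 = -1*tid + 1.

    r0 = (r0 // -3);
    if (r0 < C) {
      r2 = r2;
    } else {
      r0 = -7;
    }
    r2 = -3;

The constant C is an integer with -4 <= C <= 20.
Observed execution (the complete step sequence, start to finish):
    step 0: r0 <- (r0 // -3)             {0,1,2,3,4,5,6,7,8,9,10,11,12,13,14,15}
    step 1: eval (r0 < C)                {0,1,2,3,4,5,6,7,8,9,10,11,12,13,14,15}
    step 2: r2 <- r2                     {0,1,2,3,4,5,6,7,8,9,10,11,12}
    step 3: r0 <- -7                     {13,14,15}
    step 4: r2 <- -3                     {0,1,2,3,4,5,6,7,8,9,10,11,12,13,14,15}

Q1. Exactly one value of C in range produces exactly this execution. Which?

Answer: C = 4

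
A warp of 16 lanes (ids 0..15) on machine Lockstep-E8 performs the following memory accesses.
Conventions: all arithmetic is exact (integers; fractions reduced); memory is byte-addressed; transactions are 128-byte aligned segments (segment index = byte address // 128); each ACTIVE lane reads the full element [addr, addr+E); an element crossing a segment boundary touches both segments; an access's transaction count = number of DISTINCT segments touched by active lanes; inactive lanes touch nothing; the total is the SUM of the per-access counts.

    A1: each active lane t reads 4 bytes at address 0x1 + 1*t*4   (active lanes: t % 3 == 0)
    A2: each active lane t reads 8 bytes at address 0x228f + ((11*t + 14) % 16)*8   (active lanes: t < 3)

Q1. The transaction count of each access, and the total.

A1: 1 transaction
A2: 2 transactions

Answer: 1,2; total 3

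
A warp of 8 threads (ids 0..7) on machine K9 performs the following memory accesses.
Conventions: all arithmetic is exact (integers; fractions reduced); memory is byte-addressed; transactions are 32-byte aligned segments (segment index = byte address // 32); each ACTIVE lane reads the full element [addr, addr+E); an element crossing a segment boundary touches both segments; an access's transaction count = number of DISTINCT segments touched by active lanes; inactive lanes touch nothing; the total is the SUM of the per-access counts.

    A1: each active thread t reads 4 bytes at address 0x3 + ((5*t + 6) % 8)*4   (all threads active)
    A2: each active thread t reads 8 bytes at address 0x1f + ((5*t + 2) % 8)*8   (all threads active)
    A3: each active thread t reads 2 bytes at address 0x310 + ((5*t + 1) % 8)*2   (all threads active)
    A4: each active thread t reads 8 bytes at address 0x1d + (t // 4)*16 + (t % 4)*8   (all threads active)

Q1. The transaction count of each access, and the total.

A1: 2 transactions
A2: 3 transactions
A3: 1 transaction
A4: 3 transactions

Answer: 2,3,1,3; total 9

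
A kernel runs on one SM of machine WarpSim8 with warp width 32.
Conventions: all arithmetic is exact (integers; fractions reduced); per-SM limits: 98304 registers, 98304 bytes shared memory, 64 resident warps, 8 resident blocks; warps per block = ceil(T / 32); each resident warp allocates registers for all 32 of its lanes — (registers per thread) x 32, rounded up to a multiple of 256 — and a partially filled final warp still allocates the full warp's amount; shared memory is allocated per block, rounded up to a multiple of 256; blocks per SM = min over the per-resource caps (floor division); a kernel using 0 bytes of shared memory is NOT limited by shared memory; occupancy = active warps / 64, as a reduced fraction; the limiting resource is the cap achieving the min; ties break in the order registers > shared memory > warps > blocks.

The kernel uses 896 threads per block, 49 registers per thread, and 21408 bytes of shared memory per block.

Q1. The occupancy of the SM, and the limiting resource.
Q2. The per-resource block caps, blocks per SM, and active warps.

Answer: occupancy 7/16, limited by registers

registers: 1 block
shared memory: 4 blocks
warps: 2 blocks
blocks: 8 blocks

Answer: 1 block, 28 active warps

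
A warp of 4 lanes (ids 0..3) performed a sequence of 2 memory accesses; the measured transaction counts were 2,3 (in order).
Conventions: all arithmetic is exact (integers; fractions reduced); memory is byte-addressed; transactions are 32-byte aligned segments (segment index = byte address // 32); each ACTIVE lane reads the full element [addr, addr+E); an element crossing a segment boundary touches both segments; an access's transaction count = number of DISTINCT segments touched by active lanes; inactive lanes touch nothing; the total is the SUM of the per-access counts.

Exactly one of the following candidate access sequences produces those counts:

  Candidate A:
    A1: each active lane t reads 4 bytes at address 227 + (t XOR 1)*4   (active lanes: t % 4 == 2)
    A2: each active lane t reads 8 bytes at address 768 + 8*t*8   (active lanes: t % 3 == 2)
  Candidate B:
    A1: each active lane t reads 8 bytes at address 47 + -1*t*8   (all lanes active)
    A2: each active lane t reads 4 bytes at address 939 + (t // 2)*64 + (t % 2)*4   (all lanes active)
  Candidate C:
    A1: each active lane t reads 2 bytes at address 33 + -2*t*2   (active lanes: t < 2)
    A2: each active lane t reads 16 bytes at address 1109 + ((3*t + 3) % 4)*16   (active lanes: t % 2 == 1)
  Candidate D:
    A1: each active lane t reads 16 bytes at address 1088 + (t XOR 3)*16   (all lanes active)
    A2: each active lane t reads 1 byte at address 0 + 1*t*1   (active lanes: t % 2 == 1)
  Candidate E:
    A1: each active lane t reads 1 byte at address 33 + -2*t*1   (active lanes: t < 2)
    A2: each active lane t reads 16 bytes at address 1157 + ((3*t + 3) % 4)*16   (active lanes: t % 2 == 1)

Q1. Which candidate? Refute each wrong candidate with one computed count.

A: A1 gives 1 transaction, not 2
B: A2 gives 2 transactions, not 3
D: A2 gives 1 transaction, not 3
E: A2 gives 2 transactions, not 3
C: all counts match (2,3)

Answer: C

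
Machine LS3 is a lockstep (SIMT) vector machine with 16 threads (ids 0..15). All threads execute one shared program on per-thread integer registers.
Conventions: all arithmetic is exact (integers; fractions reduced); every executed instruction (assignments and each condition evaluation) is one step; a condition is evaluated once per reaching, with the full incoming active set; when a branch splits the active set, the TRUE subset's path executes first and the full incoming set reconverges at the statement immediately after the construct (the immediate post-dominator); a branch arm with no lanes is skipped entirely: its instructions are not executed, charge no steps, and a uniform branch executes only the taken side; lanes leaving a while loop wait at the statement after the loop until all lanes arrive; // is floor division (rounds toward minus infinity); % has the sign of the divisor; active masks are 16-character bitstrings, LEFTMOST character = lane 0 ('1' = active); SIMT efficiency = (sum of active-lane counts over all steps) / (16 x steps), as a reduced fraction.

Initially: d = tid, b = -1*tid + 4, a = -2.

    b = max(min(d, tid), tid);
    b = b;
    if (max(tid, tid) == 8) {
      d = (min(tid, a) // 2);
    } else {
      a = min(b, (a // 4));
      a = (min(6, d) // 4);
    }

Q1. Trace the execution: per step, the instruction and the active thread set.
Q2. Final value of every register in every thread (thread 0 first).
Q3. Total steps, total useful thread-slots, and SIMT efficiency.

step 0: b <- max(min(d, tid), tid)   1111111111111111
step 1: b <- b                       1111111111111111
step 2: eval (max(tid, tid) == 8)    1111111111111111
step 3: d <- (min(tid, a) // 2)      0000000010000000
step 4: a <- min(b, (a // 4))        1111111101111111
step 5: a <- (min(6, d) // 4)        1111111101111111

Answer: 6 steps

d: 0,1,2,3,4,5,6,7,-1,9,10,11,12,13,14,15
b: 0,1,2,3,4,5,6,7,8,9,10,11,12,13,14,15
a: 0,0,0,0,1,1,1,1,-2,1,1,1,1,1,1,1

steps = 6; useful = 79; efficiency = 79/96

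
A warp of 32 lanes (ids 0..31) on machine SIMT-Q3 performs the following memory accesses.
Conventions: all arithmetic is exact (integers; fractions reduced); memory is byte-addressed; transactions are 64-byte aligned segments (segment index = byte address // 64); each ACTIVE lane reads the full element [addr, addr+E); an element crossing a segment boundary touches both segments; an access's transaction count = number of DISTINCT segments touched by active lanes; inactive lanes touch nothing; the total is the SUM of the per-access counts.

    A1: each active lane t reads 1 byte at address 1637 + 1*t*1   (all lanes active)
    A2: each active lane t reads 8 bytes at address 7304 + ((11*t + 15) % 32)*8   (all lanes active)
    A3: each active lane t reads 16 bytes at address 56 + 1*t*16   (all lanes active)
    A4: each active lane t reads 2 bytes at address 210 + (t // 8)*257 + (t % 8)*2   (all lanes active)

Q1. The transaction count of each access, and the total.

A1: 2 transactions
A2: 5 transactions
A3: 9 transactions
A4: 4 transactions

Answer: 2,5,9,4; total 20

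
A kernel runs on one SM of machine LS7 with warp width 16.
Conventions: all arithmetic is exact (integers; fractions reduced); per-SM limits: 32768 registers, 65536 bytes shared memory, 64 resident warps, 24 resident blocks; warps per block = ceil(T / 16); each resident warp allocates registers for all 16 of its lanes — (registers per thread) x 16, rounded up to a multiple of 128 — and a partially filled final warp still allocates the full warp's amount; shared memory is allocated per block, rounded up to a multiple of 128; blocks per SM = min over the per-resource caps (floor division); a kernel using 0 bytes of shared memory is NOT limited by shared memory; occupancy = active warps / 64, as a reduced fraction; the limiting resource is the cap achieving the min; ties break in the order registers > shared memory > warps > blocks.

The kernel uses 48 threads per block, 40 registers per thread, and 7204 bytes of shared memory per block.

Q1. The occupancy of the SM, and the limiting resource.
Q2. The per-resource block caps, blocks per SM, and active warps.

Answer: occupancy 3/8, limited by shared memory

registers: 17 blocks
shared memory: 8 blocks
warps: 21 blocks
blocks: 24 blocks

Answer: 8 blocks, 24 active warps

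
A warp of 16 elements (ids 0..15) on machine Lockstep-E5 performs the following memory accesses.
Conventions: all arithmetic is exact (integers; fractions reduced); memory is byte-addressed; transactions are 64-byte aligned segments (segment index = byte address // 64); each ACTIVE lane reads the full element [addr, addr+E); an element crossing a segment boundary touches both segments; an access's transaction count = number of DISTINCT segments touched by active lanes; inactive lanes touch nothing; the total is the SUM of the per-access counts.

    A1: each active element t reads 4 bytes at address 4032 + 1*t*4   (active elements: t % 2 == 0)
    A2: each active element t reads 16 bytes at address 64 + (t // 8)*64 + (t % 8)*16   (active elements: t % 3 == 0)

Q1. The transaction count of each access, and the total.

A1: 1 transaction
A2: 3 transactions

Answer: 1,3; total 4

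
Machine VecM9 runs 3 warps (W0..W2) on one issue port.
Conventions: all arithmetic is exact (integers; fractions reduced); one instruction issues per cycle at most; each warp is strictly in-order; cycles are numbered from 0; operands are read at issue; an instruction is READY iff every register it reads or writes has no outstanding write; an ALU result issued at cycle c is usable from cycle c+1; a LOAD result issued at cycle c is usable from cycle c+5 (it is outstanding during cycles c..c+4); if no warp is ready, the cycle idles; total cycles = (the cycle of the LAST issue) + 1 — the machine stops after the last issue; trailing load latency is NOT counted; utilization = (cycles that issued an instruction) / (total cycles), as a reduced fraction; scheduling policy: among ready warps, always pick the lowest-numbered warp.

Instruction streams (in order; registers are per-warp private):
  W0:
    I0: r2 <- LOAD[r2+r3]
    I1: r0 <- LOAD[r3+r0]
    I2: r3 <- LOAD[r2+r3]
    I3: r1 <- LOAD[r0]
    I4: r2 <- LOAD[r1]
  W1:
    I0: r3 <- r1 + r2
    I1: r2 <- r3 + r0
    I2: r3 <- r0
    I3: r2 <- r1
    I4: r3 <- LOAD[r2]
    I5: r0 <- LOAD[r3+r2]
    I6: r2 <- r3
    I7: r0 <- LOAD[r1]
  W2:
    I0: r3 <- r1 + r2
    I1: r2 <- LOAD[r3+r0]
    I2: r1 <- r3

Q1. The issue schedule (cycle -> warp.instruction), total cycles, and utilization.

cycle 0: W0.I0
cycle 1: W0.I1
cycle 2: W1.I0
cycle 3: W1.I1
cycle 4: W1.I2
cycle 5: W0.I2
cycle 6: W0.I3
cycle 7: W1.I3
cycle 8: W1.I4
cycle 9: W2.I0
cycle 10: W2.I1
cycle 11: W0.I4
cycle 12: W2.I2
cycle 13: W1.I5
cycle 14: W1.I6
cycle 15: idle
cycle 16: idle
cycle 17: idle
cycle 18: W1.I7

Answer: 19 cycles, utilization 16/19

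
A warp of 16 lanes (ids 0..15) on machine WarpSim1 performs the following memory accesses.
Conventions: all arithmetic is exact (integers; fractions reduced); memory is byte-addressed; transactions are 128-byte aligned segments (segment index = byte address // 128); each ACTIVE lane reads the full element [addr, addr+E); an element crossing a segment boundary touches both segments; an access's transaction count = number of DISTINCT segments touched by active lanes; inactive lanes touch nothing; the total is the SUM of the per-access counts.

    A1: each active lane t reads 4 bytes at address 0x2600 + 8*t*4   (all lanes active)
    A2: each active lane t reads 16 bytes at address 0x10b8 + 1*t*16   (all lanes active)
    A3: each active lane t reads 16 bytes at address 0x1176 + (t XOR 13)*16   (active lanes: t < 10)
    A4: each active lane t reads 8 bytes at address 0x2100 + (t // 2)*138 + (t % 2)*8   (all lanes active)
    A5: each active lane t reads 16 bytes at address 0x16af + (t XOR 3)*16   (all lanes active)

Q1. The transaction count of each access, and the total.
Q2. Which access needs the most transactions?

A1: 4 transactions
A2: 3 transactions
A3: 2 transactions
A4: 8 transactions
A5: 3 transactions

Answer: 4,3,2,8,3; total 20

Answer: A4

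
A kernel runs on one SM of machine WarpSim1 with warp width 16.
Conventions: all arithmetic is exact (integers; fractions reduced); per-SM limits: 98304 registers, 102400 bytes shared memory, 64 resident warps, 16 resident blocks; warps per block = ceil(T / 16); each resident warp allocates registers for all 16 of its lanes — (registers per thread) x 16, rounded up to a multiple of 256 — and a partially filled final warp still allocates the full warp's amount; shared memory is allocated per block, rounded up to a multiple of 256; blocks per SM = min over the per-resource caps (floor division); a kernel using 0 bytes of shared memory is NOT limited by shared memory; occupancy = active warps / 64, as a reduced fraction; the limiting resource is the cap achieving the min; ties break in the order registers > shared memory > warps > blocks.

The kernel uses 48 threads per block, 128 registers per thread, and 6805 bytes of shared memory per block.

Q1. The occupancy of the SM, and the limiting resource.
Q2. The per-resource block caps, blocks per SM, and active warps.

Answer: occupancy 21/32, limited by shared memory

registers: 16 blocks
shared memory: 14 blocks
warps: 21 blocks
blocks: 16 blocks

Answer: 14 blocks, 42 active warps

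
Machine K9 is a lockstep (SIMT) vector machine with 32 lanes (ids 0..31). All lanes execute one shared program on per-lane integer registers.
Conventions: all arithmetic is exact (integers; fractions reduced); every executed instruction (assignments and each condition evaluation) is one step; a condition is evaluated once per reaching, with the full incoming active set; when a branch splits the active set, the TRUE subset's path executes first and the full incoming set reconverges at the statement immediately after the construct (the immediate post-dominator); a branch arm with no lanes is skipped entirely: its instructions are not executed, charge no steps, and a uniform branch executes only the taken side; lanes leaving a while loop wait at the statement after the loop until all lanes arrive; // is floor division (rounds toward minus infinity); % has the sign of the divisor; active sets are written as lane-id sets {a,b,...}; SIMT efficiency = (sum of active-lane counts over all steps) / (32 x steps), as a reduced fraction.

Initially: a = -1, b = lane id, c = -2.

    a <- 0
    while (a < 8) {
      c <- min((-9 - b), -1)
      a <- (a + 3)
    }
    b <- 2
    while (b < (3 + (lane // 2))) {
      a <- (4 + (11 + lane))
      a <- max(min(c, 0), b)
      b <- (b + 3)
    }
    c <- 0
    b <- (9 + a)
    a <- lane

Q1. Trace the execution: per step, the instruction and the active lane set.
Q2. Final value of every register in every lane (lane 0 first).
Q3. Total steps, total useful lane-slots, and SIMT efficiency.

step 0: a <- 0                       {0,1,2,3,4,5,6,7,8,9,10,11,12,13,14,15,16,17,18,19,20,21,22,23,24,25,26,27,28,29,30,31}
step 1: eval (a < 8)                 {0,1,2,3,4,5,6,7,8,9,10,11,12,13,14,15,16,17,18,19,20,21,22,23,24,25,26,27,28,29,30,31}
step 2: c <- min((-9 - b), -1)       {0,1,2,3,4,5,6,7,8,9,10,11,12,13,14,15,16,17,18,19,20,21,22,23,24,25,26,27,28,29,30,31}
step 3: a <- (a + 3)                 {0,1,2,3,4,5,6,7,8,9,10,11,12,13,14,15,16,17,18,19,20,21,22,23,24,25,26,27,28,29,30,31}
step 4: eval (a < 8)                 {0,1,2,3,4,5,6,7,8,9,10,11,12,13,14,15,16,17,18,19,20,21,22,23,24,25,26,27,28,29,30,31}
step 5: c <- min((-9 - b), -1)       {0,1,2,3,4,5,6,7,8,9,10,11,12,13,14,15,16,17,18,19,20,21,22,23,24,25,26,27,28,29,30,31}
step 6: a <- (a + 3)                 {0,1,2,3,4,5,6,7,8,9,10,11,12,13,14,15,16,17,18,19,20,21,22,23,24,25,26,27,28,29,30,31}
step 7: eval (a < 8)                 {0,1,2,3,4,5,6,7,8,9,10,11,12,13,14,15,16,17,18,19,20,21,22,23,24,25,26,27,28,29,30,31}
step 8: c <- min((-9 - b), -1)       {0,1,2,3,4,5,6,7,8,9,10,11,12,13,14,15,16,17,18,19,20,21,22,23,24,25,26,27,28,29,30,31}
step 9: a <- (a + 3)                 {0,1,2,3,4,5,6,7,8,9,10,11,12,13,14,15,16,17,18,19,20,21,22,23,24,25,26,27,28,29,30,31}
step 10: eval (a < 8)                 {0,1,2,3,4,5,6,7,8,9,10,11,12,13,14,15,16,17,18,19,20,21,22,23,24,25,26,27,28,29,30,31}
step 11: b <- 2                       {0,1,2,3,4,5,6,7,8,9,10,11,12,13,14,15,16,17,18,19,20,21,22,23,24,25,26,27,28,29,30,31}
step 12: eval (b < (3 + (lane // 2))) {0,1,2,3,4,5,6,7,8,9,10,11,12,13,14,15,16,17,18,19,20,21,22,23,24,25,26,27,28,29,30,31}
step 13: a <- (4 + (11 + lane))       {0,1,2,3,4,5,6,7,8,9,10,11,12,13,14,15,16,17,18,19,20,21,22,23,24,25,26,27,28,29,30,31}
step 14: a <- max(min(c, 0), b)       {0,1,2,3,4,5,6,7,8,9,10,11,12,13,14,15,16,17,18,19,20,21,22,23,24,25,26,27,28,29,30,31}
step 15: b <- (b + 3)                 {0,1,2,3,4,5,6,7,8,9,10,11,12,13,14,15,16,17,18,19,20,21,22,23,24,25,26,27,28,29,30,31}
step 16: eval (b < (3 + (lane // 2))) {0,1,2,3,4,5,6,7,8,9,10,11,12,13,14,15,16,17,18,19,20,21,22,23,24,25,26,27,28,29,30,31}
step 17: a <- (4 + (11 + lane))       {6,7,8,9,10,11,12,13,14,15,16,17,18,19,20,21,22,23,24,25,26,27,28,29,30,31}
step 18: a <- max(min(c, 0), b)       {6,7,8,9,10,11,12,13,14,15,16,17,18,19,20,21,22,23,24,25,26,27,28,29,30,31}
step 19: b <- (b + 3)                 {6,7,8,9,10,11,12,13,14,15,16,17,18,19,20,21,22,23,24,25,26,27,28,29,30,31}
step 20: eval (b < (3 + (lane // 2))) {6,7,8,9,10,11,12,13,14,15,16,17,18,19,20,21,22,23,24,25,26,27,28,29,30,31}
step 21: a <- (4 + (11 + lane))       {12,13,14,15,16,17,18,19,20,21,22,23,24,25,26,27,28,29,30,31}
step 22: a <- max(min(c, 0), b)       {12,13,14,15,16,17,18,19,20,21,22,23,24,25,26,27,28,29,30,31}
step 23: b <- (b + 3)                 {12,13,14,15,16,17,18,19,20,21,22,23,24,25,26,27,28,29,30,31}
step 24: eval (b < (3 + (lane // 2))) {12,13,14,15,16,17,18,19,20,21,22,23,24,25,26,27,28,29,30,31}
step 25: a <- (4 + (11 + lane))       {18,19,20,21,22,23,24,25,26,27,28,29,30,31}
step 26: a <- max(min(c, 0), b)       {18,19,20,21,22,23,24,25,26,27,28,29,30,31}
step 27: b <- (b + 3)                 {18,19,20,21,22,23,24,25,26,27,28,29,30,31}
step 28: eval (b < (3 + (lane // 2))) {18,19,20,21,22,23,24,25,26,27,28,29,30,31}
step 29: a <- (4 + (11 + lane))       {24,25,26,27,28,29,30,31}
step 30: a <- max(min(c, 0), b)       {24,25,26,27,28,29,30,31}
step 31: b <- (b + 3)                 {24,25,26,27,28,29,30,31}
step 32: eval (b < (3 + (lane // 2))) {24,25,26,27,28,29,30,31}
step 33: a <- (4 + (11 + lane))       {30,31}
step 34: a <- max(min(c, 0), b)       {30,31}
step 35: b <- (b + 3)                 {30,31}
step 36: eval (b < (3 + (lane // 2))) {30,31}
step 37: c <- 0                       {0,1,2,3,4,5,6,7,8,9,10,11,12,13,14,15,16,17,18,19,20,21,22,23,24,25,26,27,28,29,30,31}
step 38: b <- (9 + a)                 {0,1,2,3,4,5,6,7,8,9,10,11,12,13,14,15,16,17,18,19,20,21,22,23,24,25,26,27,28,29,30,31}
step 39: a <- lane                    {0,1,2,3,4,5,6,7,8,9,10,11,12,13,14,15,16,17,18,19,20,21,22,23,24,25,26,27,28,29,30,31}

Answer: 40 steps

a: 0,1,2,3,4,5,6,7,8,9,10,11,12,13,14,15,16,17,18,19,20,21,22,23,24,25,26,27,28,29,30,31
b: 11,11,11,11,11,11,14,14,14,14,14,14,17,17,17,17,17,17,20,20,20,20,20,20,23,23,23,23,23,23,26,26
c: 0,0,0,0,0,0,0,0,0,0,0,0,0,0,0,0,0,0,0,0,0,0,0,0,0,0,0,0,0,0,0,0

steps = 40; useful = 920; efficiency = 920/1280 = 23/32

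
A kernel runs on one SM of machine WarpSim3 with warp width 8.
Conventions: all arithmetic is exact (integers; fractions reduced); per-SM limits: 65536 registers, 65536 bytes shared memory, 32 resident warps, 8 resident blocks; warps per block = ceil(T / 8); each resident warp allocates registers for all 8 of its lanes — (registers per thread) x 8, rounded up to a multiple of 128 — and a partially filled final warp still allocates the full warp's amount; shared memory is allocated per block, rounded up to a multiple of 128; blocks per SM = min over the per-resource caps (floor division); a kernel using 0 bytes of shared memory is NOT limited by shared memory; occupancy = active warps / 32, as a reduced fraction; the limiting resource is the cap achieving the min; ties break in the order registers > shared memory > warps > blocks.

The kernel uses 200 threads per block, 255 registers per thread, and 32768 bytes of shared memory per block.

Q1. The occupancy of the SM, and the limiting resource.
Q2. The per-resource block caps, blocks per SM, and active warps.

Answer: occupancy 25/32, limited by registers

registers: 1 block
shared memory: 2 blocks
warps: 1 block
blocks: 8 blocks

Answer: 1 block, 25 active warps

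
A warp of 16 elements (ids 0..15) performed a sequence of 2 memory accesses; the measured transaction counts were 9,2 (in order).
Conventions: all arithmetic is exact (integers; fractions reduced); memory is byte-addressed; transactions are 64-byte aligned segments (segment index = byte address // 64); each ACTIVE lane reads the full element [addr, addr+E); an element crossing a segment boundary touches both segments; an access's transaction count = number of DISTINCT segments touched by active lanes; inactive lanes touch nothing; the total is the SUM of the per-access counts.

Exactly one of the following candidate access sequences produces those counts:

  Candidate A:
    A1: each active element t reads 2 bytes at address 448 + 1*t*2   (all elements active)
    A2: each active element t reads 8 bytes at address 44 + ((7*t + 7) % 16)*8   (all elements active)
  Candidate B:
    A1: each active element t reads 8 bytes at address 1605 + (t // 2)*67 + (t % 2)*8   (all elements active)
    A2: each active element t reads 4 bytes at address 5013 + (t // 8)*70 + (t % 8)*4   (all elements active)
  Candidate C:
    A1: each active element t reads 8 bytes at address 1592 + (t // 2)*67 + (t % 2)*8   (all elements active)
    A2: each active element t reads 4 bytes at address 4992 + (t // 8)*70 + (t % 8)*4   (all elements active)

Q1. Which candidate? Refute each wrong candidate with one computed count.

A: A1 gives 1 transaction, not 9
B: A1 gives 8 transactions, not 9
C: all counts match (9,2)

Answer: C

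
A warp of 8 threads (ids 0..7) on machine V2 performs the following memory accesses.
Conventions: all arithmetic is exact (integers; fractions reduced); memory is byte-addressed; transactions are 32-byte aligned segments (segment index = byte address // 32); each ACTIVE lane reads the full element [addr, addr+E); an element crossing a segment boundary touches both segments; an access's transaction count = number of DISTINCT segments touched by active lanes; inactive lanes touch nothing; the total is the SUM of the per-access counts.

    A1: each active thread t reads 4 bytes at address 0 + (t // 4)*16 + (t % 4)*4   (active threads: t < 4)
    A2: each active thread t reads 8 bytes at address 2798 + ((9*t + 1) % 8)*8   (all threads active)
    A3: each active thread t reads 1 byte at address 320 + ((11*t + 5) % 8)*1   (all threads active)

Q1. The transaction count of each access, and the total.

A1: 1 transaction
A2: 3 transactions
A3: 1 transaction

Answer: 1,3,1; total 5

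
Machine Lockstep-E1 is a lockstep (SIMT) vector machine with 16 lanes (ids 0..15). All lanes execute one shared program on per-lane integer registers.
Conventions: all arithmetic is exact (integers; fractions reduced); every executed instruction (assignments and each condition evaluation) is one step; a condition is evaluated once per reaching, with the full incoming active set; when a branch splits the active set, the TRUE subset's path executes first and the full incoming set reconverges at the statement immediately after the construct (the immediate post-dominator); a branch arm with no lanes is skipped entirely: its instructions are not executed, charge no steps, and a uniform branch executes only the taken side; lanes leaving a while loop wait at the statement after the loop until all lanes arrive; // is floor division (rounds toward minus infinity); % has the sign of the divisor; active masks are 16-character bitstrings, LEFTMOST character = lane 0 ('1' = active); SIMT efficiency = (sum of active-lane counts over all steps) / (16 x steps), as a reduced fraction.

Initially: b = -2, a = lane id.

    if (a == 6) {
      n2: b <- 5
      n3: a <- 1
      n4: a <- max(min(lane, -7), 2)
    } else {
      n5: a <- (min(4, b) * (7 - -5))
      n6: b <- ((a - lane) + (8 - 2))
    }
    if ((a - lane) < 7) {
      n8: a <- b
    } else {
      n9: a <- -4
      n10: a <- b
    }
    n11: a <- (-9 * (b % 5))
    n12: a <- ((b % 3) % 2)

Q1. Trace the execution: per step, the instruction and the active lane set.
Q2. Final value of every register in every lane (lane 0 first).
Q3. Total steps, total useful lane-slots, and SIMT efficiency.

step 0: eval (a == 6)                1111111111111111
step 1: b <- 5                       0000001000000000
step 2: a <- 1                       0000001000000000
step 3: a <- max(min(lane, -7), 2)   0000001000000000
step 4: a <- (min(4, b) * (7 - -5))  1111110111111111
step 5: b <- ((a - lane) + (8 - 2))  1111110111111111
step 6: eval ((a - lane) < 7)        1111111111111111
step 7: a <- b                       1111111111111111
step 8: a <- (-9 * (b % 5))          1111111111111111
step 9: a <- ((b % 3) % 2)           1111111111111111

Answer: 10 steps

b: -18,-19,-20,-21,-22,-23,5,-25,-26,-27,-28,-29,-30,-31,-32,-33
a: 0,0,1,0,0,1,0,0,1,0,0,1,0,0,1,0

steps = 10; useful = 113; efficiency = 113/160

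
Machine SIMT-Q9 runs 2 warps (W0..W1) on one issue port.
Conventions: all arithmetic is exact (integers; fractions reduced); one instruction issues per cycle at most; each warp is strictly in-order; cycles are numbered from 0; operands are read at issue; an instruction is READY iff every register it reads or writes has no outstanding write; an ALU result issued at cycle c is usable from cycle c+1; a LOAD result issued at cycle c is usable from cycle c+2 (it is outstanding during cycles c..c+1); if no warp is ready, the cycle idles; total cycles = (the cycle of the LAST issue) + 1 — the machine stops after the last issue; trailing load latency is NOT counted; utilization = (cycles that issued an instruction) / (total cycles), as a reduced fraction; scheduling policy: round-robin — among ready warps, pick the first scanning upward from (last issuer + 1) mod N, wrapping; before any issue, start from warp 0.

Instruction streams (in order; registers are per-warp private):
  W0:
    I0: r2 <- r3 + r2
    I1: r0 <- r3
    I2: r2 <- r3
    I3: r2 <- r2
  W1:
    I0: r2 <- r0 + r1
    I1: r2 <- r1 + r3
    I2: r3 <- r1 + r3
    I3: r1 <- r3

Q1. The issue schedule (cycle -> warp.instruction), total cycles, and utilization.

cycle 0: W0.I0
cycle 1: W1.I0
cycle 2: W0.I1
cycle 3: W1.I1
cycle 4: W0.I2
cycle 5: W1.I2
cycle 6: W0.I3
cycle 7: W1.I3

Answer: 8 cycles, utilization 1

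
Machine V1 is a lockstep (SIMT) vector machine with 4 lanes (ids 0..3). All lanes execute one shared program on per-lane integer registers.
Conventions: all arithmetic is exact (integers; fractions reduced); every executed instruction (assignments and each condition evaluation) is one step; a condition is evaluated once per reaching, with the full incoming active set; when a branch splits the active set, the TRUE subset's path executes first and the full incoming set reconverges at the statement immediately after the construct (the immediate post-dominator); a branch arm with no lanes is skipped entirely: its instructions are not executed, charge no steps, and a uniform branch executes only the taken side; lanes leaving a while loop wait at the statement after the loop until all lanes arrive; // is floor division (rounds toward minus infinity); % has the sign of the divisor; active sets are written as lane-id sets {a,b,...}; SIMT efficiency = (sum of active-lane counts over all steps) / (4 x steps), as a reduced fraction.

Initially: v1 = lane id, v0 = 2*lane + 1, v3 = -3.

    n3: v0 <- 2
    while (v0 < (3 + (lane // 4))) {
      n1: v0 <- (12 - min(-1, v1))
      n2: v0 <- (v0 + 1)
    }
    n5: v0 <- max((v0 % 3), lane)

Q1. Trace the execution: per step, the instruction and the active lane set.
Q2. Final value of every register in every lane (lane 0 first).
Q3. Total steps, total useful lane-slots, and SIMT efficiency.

step 0: v0 <- 2                      {0,1,2,3}
step 1: eval (v0 < (3 + (lane // 4))) {0,1,2,3}
step 2: v0 <- (12 - min(-1, v1))     {0,1,2,3}
step 3: v0 <- (v0 + 1)               {0,1,2,3}
step 4: eval (v0 < (3 + (lane // 4))) {0,1,2,3}
step 5: v0 <- max((v0 % 3), lane)    {0,1,2,3}

Answer: 6 steps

v1: 0,1,2,3
v0: 2,2,2,3
v3: -3,-3,-3,-3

steps = 6; useful = 24; efficiency = 24/24 = 1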